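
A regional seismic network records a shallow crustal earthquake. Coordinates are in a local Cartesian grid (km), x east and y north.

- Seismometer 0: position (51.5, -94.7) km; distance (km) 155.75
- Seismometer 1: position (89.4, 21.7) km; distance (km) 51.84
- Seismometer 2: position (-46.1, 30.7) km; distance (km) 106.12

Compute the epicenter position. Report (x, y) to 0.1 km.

Circle about each station: (x − 51.5)² + (y + 94.7)² = 155.75²; (x − 89.4)² + (y − 21.7)² = 51.84²; (x + 46.1)² + (y − 30.7)² = 106.12².
Subtracting the Seismometer 0 equation from the Seismometer 1 and Seismometer 2 equations removes the quadratic terms:
75.8 x + 232.8 y = 18413.59
-195.2 x + 250.8 y = 4443.97
Solving the 2×2 system: x ≈ 55.6, y ≈ 61.0 km.
Check against Seismometer 0 (with the unrounded x, y): √((x − 51.5)²+(y + 94.7)²) = 155.75 ≈ 155.75 km. ✓

(55.6, 61.0)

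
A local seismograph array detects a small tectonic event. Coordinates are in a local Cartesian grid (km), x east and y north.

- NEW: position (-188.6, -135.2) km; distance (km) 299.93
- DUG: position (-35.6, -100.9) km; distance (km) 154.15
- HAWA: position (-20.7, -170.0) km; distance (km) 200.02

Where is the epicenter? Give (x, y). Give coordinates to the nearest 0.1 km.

x ≈ 76.7 km, y ≈ 4.7 km

Circle about each station: (x + 188.6)² + (y + 135.2)² = 299.93²; (x + 35.6)² + (y + 100.9)² = 154.15²; (x + 20.7)² + (y + 170.0)² = 200.02².
Subtracting pairs of circle equations eliminates x²+y² and gives linear equations (the radical axes):
306.0 x + 68.6 y = 23794.95
335.8 x − 69.6 y = 25429.49
Solving the 2×2 system: x ≈ 76.7, y ≈ 4.7 km.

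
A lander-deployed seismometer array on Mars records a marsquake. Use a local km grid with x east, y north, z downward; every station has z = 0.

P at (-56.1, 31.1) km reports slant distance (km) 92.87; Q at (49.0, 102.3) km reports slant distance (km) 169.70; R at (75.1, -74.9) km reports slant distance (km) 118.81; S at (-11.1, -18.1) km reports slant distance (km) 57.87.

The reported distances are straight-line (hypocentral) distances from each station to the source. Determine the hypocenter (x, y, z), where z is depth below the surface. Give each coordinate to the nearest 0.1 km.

Each station gives a sphere (x−x_i)² + (y−y_i)² + z² = d_i² (stations at z=0).
Subtracting the P sphere from Q and R: z² cancels, leaving linear equations in x and y:
210.2 x + 142.4 y = -11421.38
262.4 x − 212.0 y = 1644.62
Solving: x ≈ -26.696, y ≈ -40.800 km (keep extra digits for the depth step; rounded: -26.7, -40.8).
Then from the P sphere: z² = 92.87² − (x + 56.1)² − (y − 31.1)² with x = -26.696, y = -40.800, so z ≈ 50.898 ≈ 50.9 km.

x ≈ -26.7 km, y ≈ -40.8 km, depth ≈ 50.9 km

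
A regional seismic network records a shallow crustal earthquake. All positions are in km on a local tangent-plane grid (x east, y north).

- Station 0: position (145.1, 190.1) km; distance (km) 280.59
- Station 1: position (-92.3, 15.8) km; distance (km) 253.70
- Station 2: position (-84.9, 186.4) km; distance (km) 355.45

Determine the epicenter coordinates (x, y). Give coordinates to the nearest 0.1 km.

Circle about each station: (x − 145.1)² + (y − 190.1)² = 280.59²; (x + 92.3)² + (y − 15.8)² = 253.70²; (x + 84.9)² + (y − 186.4)² = 355.45².
Subtracting the Station 0 equation from the Station 1 and Station 2 equations removes the quadratic terms:
-474.8 x − 348.6 y = -34056.03
-460.0 x − 7.4 y = -62853.00
Solving the 2×2 system: x ≈ 138.1, y ≈ -90.4 km.
Check against Station 0 (with the unrounded x, y): √((x − 145.1)²+(y − 190.1)²) = 280.58 ≈ 280.59 km. ✓

138.1 km east, -90.4 km north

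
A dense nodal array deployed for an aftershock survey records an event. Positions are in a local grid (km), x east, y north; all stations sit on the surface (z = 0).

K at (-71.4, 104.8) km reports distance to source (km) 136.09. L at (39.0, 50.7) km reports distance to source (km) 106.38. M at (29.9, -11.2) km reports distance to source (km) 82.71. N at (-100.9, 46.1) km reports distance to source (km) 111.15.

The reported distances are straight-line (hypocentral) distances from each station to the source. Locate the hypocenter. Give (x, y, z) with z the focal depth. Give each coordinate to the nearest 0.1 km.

Each station gives a sphere (x−x_i)² + (y−y_i)² + z² = d_i² (stations at z=0).
Subtracting the K sphere from L and M: z² cancels, leaving linear equations in x and y:
220.8 x − 108.2 y = -4785.73
202.6 x − 232.0 y = -3382.01
Solving: x ≈ -25.401, y ≈ -7.604 km (keep extra digits for the depth step; rounded: -25.4, -7.6).
Then from the K sphere: z² = 136.09² − (x + 71.4)² − (y − 104.8)² with x = -25.401, y = -7.604, so z ≈ 61.400 ≈ 61.4 km.

x ≈ -25.4 km, y ≈ -7.6 km, depth ≈ 61.4 km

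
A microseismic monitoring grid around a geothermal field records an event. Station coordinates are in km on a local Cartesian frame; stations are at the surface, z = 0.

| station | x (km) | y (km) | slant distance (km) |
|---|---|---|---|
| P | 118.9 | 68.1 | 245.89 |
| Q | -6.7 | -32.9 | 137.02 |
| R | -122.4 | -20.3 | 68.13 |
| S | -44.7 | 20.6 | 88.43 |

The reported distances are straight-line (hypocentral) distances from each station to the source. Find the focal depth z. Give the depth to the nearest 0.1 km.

46.3 km

Each station gives a sphere (x−x_i)² + (y−y_i)² + z² = d_i² (stations at z=0).
Subtracting the P sphere from Q and R: z² cancels, leaving linear equations in x and y:
-251.2 x − 202.0 y = 24039.89
-482.6 x − 176.8 y = 52439.23
Solving: x ≈ -119.505, y ≈ 29.602 km (keep extra digits for the depth step; rounded: -119.5, 29.6).
Then from the P sphere: z² = 245.89² − (x − 118.9)² − (y − 68.1)² with x = -119.505, y = 29.602, so z ≈ 46.291 ≈ 46.3 km.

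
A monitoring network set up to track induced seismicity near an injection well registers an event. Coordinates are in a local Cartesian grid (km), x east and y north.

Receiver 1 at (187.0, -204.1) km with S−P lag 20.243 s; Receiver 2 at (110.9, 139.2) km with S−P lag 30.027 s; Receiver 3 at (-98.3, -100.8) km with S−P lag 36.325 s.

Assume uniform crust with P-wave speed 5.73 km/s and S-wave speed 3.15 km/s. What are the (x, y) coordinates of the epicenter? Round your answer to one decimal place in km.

Distance from S−P lag: d = Δt · v_P v_S / (v_P − v_S) = Δt · (5.73·3.15)/(5.73−3.15) ≈ 6.9959·Δt.
So d_Receiver 1 = 141.62, d_Receiver 2 = 210.07, d_Receiver 3 = 254.13 km.
Circle about each station: (x − 187.0)² + (y + 204.1)² = 141.62²; (x − 110.9)² + (y − 139.2)² = 210.07²; (x + 98.3)² + (y + 100.8)² = 254.13².
Subtracting the Receiver 1 equation from the Receiver 2 and Receiver 3 equations removes the quadratic terms:
-152.2 x + 686.6 y = -69023.54
-570.6 x + 206.6 y = -101328.11
Solving the 2×2 system: x ≈ 153.5, y ≈ -66.5 km.
Check against Receiver 1 (with the unrounded x, y): √((x − 187.0)²+(y + 204.1)²) = 141.62 ≈ 141.62 km. ✓

x ≈ 153.5 km, y ≈ -66.5 km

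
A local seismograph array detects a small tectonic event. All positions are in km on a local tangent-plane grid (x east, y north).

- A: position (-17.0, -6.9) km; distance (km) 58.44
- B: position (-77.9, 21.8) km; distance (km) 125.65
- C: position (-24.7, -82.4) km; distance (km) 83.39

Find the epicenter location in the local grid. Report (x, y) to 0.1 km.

37.8 km east, -27.2 km north

Circle about each station: (x + 17.0)² + (y + 6.9)² = 58.44²; (x + 77.9)² + (y − 21.8)² = 125.65²; (x + 24.7)² + (y + 82.4)² = 83.39².
Subtracting the A equation from the B and C equations removes the quadratic terms:
-121.8 x + 57.4 y = -6165.65
-15.4 x − 151.0 y = 3524.58
Solving the 2×2 system: x ≈ 37.8, y ≈ -27.2 km.
Check against A (with the unrounded x, y): √((x + 17.0)²+(y + 6.9)²) = 58.44 ≈ 58.44 km. ✓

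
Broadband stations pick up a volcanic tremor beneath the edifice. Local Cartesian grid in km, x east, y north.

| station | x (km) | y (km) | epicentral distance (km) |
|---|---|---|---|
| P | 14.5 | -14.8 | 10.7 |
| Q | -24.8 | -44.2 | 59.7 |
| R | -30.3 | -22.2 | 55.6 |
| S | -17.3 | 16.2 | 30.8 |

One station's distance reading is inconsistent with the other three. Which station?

S

Solve using three stations at a time. Using P, Q, R (subtract circle equations pairwise → linear system) gives (x, y) ≈ (23.9, -9.6).
Distances from that point to each station vs reported:
  P: calculated 10.7 vs reported 10.7 → residual 0.0 km
  Q: calculated 59.7 vs reported 59.7 → residual 0.0 km
  R: calculated 55.6 vs reported 55.6 → residual 0.0 km
  S: calculated 48.6 vs reported 30.8 → residual 17.8 km
P, Q, R are mutually consistent (residuals ≈ 0); S is off by 17.8 km.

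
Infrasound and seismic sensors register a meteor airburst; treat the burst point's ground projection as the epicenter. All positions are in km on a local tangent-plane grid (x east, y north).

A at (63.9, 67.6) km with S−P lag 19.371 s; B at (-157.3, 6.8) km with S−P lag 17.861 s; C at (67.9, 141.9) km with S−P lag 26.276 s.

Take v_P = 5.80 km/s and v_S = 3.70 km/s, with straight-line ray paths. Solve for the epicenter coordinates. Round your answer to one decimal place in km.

Distance from S−P lag: d = Δt · v_P v_S / (v_P − v_S) = Δt · (5.80·3.70)/(5.80−3.70) ≈ 10.2190·Δt.
So d_A = 197.95, d_B = 182.52, d_C = 268.52 km.
Circle about each station: (x − 63.9)² + (y − 67.6)² = 197.95²; (x + 157.3)² + (y − 6.8)² = 182.52²; (x − 67.9)² + (y − 141.9)² = 268.52².
Subtracting the A equation from the B and C equations removes the quadratic terms:
-442.4 x − 121.6 y = 22007.21
8.0 x + 148.6 y = -16825.74
Solving the 2×2 system: x ≈ -18.9, y ≈ -112.2 km.
Check against A (with the unrounded x, y): √((x − 63.9)²+(y − 67.6)²) = 197.96 ≈ 197.95 km. ✓

x ≈ -18.9 km, y ≈ -112.2 km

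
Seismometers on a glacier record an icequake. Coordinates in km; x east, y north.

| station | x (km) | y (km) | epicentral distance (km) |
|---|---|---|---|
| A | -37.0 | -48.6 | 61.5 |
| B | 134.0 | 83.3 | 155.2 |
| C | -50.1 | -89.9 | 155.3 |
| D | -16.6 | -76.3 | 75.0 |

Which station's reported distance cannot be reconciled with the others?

C

Solve using three stations at a time. Using A, B, D (subtract circle equations pairwise → linear system) gives (x, y) ≈ (6.3, -4.8).
Distances from that point to each station vs reported:
  A: calculated 61.5 vs reported 61.5 → residual 0.0 km
  B: calculated 155.2 vs reported 155.2 → residual 0.0 km
  C: calculated 102.0 vs reported 155.3 → residual 53.3 km
  D: calculated 75.0 vs reported 75.0 → residual 0.0 km
A, B, D are mutually consistent (residuals ≈ 0); C is off by 53.3 km.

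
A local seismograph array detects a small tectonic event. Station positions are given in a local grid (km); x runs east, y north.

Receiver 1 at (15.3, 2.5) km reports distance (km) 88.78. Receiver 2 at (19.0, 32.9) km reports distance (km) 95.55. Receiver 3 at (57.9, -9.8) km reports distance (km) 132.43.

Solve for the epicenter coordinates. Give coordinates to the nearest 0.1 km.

(-73.3, 8.2)

Circle about each station: (x − 15.3)² + (y − 2.5)² = 88.78²; (x − 19.0)² + (y − 32.9)² = 95.55²; (x − 57.9)² + (y + 9.8)² = 132.43².
Subtracting pairs of circle equations eliminates x²+y² and gives linear equations (the radical axes):
7.4 x + 60.8 y = -44.84
85.2 x − 24.6 y = -6447.71
Solving the 2×2 system: x ≈ -73.3, y ≈ 8.2 km.
Check against Receiver 1 (with the unrounded x, y): √((x − 15.3)²+(y − 2.5)²) = 88.80 ≈ 88.78 km. ✓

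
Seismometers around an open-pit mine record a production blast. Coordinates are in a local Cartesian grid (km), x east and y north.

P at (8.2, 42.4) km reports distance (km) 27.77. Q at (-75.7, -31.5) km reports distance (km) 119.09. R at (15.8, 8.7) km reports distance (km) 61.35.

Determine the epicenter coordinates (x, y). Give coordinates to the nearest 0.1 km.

(-6.9, 65.7)

Circle about each station: (x − 8.2)² + (y − 42.4)² = 27.77²; (x + 75.7)² + (y + 31.5)² = 119.09²; (x − 15.8)² + (y − 8.7)² = 61.35².
Subtracting the P equation from the Q and R equations removes the quadratic terms:
-167.8 x − 147.8 y = -8553.52
15.2 x − 67.4 y = -4532.32
Solving the 2×2 system: x ≈ -6.9, y ≈ 65.7 km.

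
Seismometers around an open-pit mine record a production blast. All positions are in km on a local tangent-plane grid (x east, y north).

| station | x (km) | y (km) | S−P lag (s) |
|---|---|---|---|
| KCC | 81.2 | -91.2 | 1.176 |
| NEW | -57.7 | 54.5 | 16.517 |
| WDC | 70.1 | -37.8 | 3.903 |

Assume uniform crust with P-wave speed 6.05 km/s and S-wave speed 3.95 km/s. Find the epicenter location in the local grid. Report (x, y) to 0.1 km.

71.3 km east, -82.2 km north

Distance from S−P lag: d = Δt · v_P v_S / (v_P − v_S) = Δt · (6.05·3.95)/(6.05−3.95) ≈ 11.3798·Δt.
So d_KCC = 13.38, d_NEW = 187.96, d_WDC = 44.42 km.
Circle about each station: (x − 81.2)² + (y + 91.2)² = 13.38²; (x + 57.7)² + (y − 54.5)² = 187.96²; (x − 70.1)² + (y + 37.8)² = 44.42².
Subtracting the KCC equation from the NEW and WDC equations removes the quadratic terms:
-277.8 x + 291.4 y = -43761.28
-22.2 x + 106.8 y = -10362.14
Solving the 2×2 system: x ≈ 71.3, y ≈ -82.2 km.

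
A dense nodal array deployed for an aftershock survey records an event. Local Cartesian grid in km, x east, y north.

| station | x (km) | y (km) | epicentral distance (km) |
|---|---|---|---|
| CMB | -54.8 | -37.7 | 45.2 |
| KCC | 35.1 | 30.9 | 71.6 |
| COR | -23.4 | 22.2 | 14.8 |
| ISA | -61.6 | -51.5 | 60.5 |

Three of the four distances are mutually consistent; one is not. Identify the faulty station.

COR

Solve using three stations at a time. Using CMB, KCC, ISA (subtract circle equations pairwise → linear system) gives (x, y) ≈ (-29.5, -0.2).
Distances from that point to each station vs reported:
  CMB: calculated 45.3 vs reported 45.2 → residual 0.1 km
  KCC: calculated 71.7 vs reported 71.6 → residual 0.1 km
  COR: calculated 23.2 vs reported 14.8 → residual 8.4 km
  ISA: calculated 60.6 vs reported 60.5 → residual 0.1 km
CMB, KCC, ISA are mutually consistent (residuals ≈ 0); COR is off by 8.4 km.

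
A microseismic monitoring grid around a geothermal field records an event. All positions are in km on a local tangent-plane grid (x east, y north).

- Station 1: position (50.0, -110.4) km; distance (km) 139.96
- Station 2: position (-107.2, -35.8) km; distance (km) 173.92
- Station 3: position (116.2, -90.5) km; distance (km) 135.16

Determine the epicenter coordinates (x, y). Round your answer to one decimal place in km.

Circle about each station: (x − 50.0)² + (y + 110.4)² = 139.96²; (x + 107.2)² + (y + 35.8)² = 173.92²; (x − 116.2)² + (y + 90.5)² = 135.16².
Subtracting the Station 1 equation from the Station 2 and Station 3 equations removes the quadratic terms:
-314.4 x + 149.2 y = -12574.04
132.4 x + 39.8 y = 8325.11
Solving the 2×2 system: x ≈ 54.0, y ≈ 29.5 km.

(54.0, 29.5)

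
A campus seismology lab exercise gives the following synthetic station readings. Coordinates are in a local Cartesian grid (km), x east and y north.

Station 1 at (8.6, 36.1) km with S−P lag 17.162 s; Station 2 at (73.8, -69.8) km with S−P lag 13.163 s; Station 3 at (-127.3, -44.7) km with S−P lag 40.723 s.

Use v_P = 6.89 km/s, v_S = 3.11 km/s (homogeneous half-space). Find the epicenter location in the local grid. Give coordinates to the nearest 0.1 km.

x ≈ 99.1 km, y ≈ 0.4 km

Distance from S−P lag: d = Δt · v_P v_S / (v_P − v_S) = Δt · (6.89·3.11)/(6.89−3.11) ≈ 5.6688·Δt.
So d_Station 1 = 97.29, d_Station 2 = 74.62, d_Station 3 = 230.85 km.
Circle about each station: (x − 8.6)² + (y − 36.1)² = 97.29²; (x − 73.8)² + (y + 69.8)² = 74.62²; (x + 127.3)² + (y + 44.7)² = 230.85².
Subtracting pairs of circle equations eliminates x²+y² and gives linear equations (the radical axes):
130.4 x − 211.8 y = 12838.51
-271.8 x − 161.6 y = -27000.17
Solving the 2×2 system: x ≈ 99.1, y ≈ 0.4 km.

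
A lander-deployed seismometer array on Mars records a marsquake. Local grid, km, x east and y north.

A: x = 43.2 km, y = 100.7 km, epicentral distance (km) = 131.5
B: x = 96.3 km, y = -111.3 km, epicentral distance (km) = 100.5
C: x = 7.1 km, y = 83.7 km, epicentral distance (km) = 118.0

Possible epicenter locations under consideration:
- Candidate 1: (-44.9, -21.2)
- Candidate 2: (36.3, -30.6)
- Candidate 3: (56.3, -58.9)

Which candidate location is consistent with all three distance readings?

Candidate 2

For each candidate, compare |candidate − station| to the reported distance:
Candidate 1: residuals A 18.9, B 67.0, C 0.9 → max 67.0 km
Candidate 2: residuals A 0.0, B 0.1, C 0.0 → max 0.1 km
Candidate 3: residuals A 28.6, B 34.6, C 32.8 → max 34.6 km
Only Candidate 2 has all residuals ≈ 0.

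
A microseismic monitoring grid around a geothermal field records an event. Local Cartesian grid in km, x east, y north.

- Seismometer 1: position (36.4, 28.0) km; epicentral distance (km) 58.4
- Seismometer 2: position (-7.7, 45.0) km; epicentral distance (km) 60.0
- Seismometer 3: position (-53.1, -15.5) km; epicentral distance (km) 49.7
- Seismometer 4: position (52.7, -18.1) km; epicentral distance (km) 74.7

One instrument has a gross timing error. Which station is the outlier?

Seismometer 4

Solve using three stations at a time. Using Seismometer 1, Seismometer 2, Seismometer 3 (subtract circle equations pairwise → linear system) gives (x, y) ≈ (-3.3, -14.9).
Distances from that point to each station vs reported:
  Seismometer 1: calculated 58.5 vs reported 58.4 → residual 0.1 km
  Seismometer 2: calculated 60.1 vs reported 60.0 → residual 0.1 km
  Seismometer 3: calculated 49.8 vs reported 49.7 → residual 0.1 km
  Seismometer 4: calculated 56.1 vs reported 74.7 → residual 18.6 km
Seismometer 1, Seismometer 2, Seismometer 3 are mutually consistent (residuals ≈ 0); Seismometer 4 is off by 18.6 km.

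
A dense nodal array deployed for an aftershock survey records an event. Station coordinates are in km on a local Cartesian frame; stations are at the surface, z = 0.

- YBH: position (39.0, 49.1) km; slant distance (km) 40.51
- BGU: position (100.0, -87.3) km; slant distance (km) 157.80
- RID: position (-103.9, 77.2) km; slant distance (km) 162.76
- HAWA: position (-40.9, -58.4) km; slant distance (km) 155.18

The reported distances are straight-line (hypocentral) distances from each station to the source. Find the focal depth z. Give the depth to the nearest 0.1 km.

depth ≈ 36.4 km

Each station gives a sphere (x−x_i)² + (y−y_i)² + z² = d_i² (stations at z=0).
Subtracting the YBH sphere from BGU and RID: z² cancels, leaving linear equations in x and y:
122.0 x − 272.8 y = -9570.30
-285.8 x + 56.2 y = -12026.52
Solving: x ≈ 53.701, y ≈ 59.098 km (keep extra digits for the depth step; rounded: 53.7, 59.1).
Then from the YBH sphere: z² = 40.51² − (x − 39.0)² − (y − 49.1)² with x = 53.701, y = 59.098, so z ≈ 36.400 ≈ 36.4 km.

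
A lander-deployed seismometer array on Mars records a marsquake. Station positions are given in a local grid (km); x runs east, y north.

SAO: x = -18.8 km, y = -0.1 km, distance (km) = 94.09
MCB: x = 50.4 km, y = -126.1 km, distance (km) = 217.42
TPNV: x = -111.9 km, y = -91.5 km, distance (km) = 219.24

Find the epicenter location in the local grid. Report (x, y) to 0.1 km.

13.7 km east, 88.2 km north

Circle about each station: (x + 18.8)² + (y + 0.1)² = 94.09²; (x − 50.4)² + (y + 126.1)² = 217.42²; (x + 111.9)² + (y + 91.5)² = 219.24².
Subtracting the SAO equation from the MCB and TPNV equations removes the quadratic terms:
138.4 x − 252.0 y = -20330.61
-186.2 x − 182.8 y = -18672.84
Solving the 2×2 system: x ≈ 13.7, y ≈ 88.2 km.
Check against SAO (with the unrounded x, y): √((x + 18.8)²+(y + 0.1)²) = 94.09 ≈ 94.09 km. ✓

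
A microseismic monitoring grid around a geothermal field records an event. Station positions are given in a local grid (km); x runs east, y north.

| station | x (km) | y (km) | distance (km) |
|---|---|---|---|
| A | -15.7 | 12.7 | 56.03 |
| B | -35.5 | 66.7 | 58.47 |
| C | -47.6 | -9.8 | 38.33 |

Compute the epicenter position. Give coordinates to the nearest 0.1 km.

(-71.2, 20.4)

Circle about each station: (x + 15.7)² + (y − 12.7)² = 56.03²; (x + 35.5)² + (y − 66.7)² = 58.47²; (x + 47.6)² + (y + 9.8)² = 38.33².
Subtracting pairs of circle equations eliminates x²+y² and gives linear equations (the radical axes):
-39.6 x + 108.0 y = 5021.98
-63.8 x − 45.0 y = 3624.19
Solving the 2×2 system: x ≈ -71.2, y ≈ 20.4 km.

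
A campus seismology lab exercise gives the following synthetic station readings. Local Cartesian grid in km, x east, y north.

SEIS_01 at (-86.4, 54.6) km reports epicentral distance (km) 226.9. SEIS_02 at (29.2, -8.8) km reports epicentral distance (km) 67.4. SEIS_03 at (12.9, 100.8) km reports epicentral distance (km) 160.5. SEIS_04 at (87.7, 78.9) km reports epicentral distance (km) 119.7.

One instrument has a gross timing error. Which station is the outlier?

SEIS_01

Solve using three stations at a time. Using SEIS_02, SEIS_03, SEIS_04 (subtract circle equations pairwise → linear system) gives (x, y) ≈ (88.5, -40.8).
Distances from that point to each station vs reported:
  SEIS_01: calculated 199.2 vs reported 226.9 → residual 27.7 km
  SEIS_02: calculated 67.3 vs reported 67.4 → residual 0.1 km
  SEIS_03: calculated 160.5 vs reported 160.5 → residual 0.0 km
  SEIS_04: calculated 119.7 vs reported 119.7 → residual 0.0 km
SEIS_02, SEIS_03, SEIS_04 are mutually consistent (residuals ≈ 0); SEIS_01 is off by 27.7 km.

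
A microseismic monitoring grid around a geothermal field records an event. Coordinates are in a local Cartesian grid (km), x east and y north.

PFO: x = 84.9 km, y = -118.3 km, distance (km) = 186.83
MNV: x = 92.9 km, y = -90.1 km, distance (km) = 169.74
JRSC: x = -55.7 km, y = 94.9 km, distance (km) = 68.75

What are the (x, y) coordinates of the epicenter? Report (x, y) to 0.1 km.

Circle about each station: (x − 84.9)² + (y + 118.3)² = 186.83²; (x − 92.9)² + (y + 90.1)² = 169.74²; (x + 55.7)² + (y − 94.9)² = 68.75².
Subtracting pairs of circle equations eliminates x²+y² and gives linear equations (the radical axes):
16.0 x + 56.4 y = 1639.30
-281.2 x + 426.4 y = 21084.49
Solving the 2×2 system: x ≈ -21.6, y ≈ 35.2 km.

-21.6 km east, 35.2 km north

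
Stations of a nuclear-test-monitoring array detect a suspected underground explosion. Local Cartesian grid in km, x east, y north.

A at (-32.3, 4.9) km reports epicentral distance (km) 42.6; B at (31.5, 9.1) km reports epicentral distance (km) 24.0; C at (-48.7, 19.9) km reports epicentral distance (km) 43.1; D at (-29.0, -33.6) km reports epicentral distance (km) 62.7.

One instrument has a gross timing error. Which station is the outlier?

Solve using three stations at a time. Using A, B, D (subtract circle equations pairwise → linear system) gives (x, y) ≈ (8.7, 16.5).
Distances from that point to each station vs reported:
  A: calculated 42.6 vs reported 42.6 → residual 0.0 km
  B: calculated 24.0 vs reported 24.0 → residual 0.0 km
  C: calculated 57.5 vs reported 43.1 → residual 14.4 km
  D: calculated 62.7 vs reported 62.7 → residual 0.0 km
A, B, D are mutually consistent (residuals ≈ 0); C is off by 14.4 km.

C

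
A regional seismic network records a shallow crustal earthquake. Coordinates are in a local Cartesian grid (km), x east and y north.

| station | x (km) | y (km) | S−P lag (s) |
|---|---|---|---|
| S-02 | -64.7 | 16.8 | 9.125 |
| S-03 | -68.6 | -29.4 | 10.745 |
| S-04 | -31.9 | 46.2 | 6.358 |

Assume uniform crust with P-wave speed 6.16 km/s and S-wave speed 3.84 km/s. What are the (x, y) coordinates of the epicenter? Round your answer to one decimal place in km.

28.2 km east, 21.9 km north

Distance from S−P lag: d = Δt · v_P v_S / (v_P − v_S) = Δt · (6.16·3.84)/(6.16−3.84) ≈ 10.1959·Δt.
So d_S-02 = 93.04, d_S-03 = 109.55, d_S-04 = 64.83 km.
Circle about each station: (x + 64.7)² + (y − 16.8)² = 93.04²; (x + 68.6)² + (y + 29.4)² = 109.55²; (x + 31.9)² + (y − 46.2)² = 64.83².
Subtracting pairs of circle equations eliminates x²+y² and gives linear equations (the radical axes):
-7.8 x − 92.4 y = -2242.77
65.6 x + 58.8 y = 3137.23
Solving the 2×2 system: x ≈ 28.2, y ≈ 21.9 km.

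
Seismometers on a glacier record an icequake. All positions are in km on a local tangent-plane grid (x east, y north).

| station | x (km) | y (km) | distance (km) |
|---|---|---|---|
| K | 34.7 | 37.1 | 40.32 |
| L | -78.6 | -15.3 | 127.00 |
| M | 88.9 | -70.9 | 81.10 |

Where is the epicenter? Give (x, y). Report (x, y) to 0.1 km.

Circle about each station: (x − 34.7)² + (y − 37.1)² = 40.32²; (x + 78.6)² + (y + 15.3)² = 127.00²; (x − 88.9)² + (y + 70.9)² = 81.10².
Subtracting pairs of circle equations eliminates x²+y² and gives linear equations (the radical axes):
-226.6 x − 104.8 y = -10671.75
108.4 x − 216.0 y = 5398.01
Solving the 2×2 system: x ≈ 47.6, y ≈ -1.1 km.

(47.6, -1.1)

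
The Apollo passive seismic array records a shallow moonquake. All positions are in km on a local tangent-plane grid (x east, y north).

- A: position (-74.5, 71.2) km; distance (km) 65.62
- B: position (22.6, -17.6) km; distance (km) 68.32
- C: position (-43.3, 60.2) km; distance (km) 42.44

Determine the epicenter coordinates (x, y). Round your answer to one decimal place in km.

(-35.4, 18.5)

Circle about each station: (x + 74.5)² + (y − 71.2)² = 65.62²; (x − 22.6)² + (y + 17.6)² = 68.32²; (x + 43.3)² + (y − 60.2)² = 42.44².
Subtracting the A equation from the B and C equations removes the quadratic terms:
194.2 x − 177.6 y = -10160.81
62.4 x − 22.0 y = -2615.93
Solving the 2×2 system: x ≈ -35.4, y ≈ 18.5 km.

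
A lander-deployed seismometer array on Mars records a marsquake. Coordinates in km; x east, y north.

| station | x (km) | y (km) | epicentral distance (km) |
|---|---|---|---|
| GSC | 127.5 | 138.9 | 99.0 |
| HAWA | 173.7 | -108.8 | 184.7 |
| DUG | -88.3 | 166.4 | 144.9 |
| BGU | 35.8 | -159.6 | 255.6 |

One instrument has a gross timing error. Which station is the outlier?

HAWA

Solve using three stations at a time. Using GSC, DUG, BGU (subtract circle equations pairwise → linear system) gives (x, y) ≈ (38.3, 96.0).
Distances from that point to each station vs reported:
  GSC: calculated 99.0 vs reported 99.0 → residual 0.0 km
  HAWA: calculated 245.5 vs reported 184.7 → residual 60.8 km
  DUG: calculated 144.9 vs reported 144.9 → residual 0.0 km
  BGU: calculated 255.6 vs reported 255.6 → residual 0.0 km
GSC, DUG, BGU are mutually consistent (residuals ≈ 0); HAWA is off by 60.8 km.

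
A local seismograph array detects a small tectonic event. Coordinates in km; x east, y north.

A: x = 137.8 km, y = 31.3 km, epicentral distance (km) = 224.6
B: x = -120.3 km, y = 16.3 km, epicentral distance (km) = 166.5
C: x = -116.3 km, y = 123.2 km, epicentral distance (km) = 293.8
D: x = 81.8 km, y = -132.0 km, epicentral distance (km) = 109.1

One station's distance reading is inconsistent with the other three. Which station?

Solve using three stations at a time. Using A, B, D (subtract circle equations pairwise → linear system) gives (x, y) ≈ (-26.8, -121.5).
Distances from that point to each station vs reported:
  A: calculated 224.6 vs reported 224.6 → residual 0.0 km
  B: calculated 166.5 vs reported 166.5 → residual 0.0 km
  C: calculated 260.6 vs reported 293.8 → residual 33.2 km
  D: calculated 109.1 vs reported 109.1 → residual 0.0 km
A, B, D are mutually consistent (residuals ≈ 0); C is off by 33.2 km.

C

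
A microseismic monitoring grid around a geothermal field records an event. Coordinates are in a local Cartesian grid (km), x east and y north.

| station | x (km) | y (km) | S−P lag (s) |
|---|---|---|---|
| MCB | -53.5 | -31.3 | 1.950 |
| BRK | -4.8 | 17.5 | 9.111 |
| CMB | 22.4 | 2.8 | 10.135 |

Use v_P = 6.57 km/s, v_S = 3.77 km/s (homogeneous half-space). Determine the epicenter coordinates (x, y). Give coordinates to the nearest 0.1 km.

(-51.2, -48.4)

Distance from S−P lag: d = Δt · v_P v_S / (v_P − v_S) = Δt · (6.57·3.77)/(6.57−3.77) ≈ 8.8460·Δt.
So d_MCB = 17.25, d_BRK = 80.60, d_CMB = 89.65 km.
Circle about each station: (x + 53.5)² + (y + 31.3)² = 17.25²; (x + 4.8)² + (y − 17.5)² = 80.60²; (x − 22.4)² + (y − 2.8)² = 89.65².
Subtracting the MCB equation from the BRK and CMB equations removes the quadratic terms:
97.4 x + 97.6 y = -9711.45
151.8 x + 68.2 y = -11071.90
Solving the 2×2 system: x ≈ -51.2, y ≈ -48.4 km.
Check against MCB (with the unrounded x, y): √((x + 53.5)²+(y + 31.3)²) = 17.28 ≈ 17.25 km. ✓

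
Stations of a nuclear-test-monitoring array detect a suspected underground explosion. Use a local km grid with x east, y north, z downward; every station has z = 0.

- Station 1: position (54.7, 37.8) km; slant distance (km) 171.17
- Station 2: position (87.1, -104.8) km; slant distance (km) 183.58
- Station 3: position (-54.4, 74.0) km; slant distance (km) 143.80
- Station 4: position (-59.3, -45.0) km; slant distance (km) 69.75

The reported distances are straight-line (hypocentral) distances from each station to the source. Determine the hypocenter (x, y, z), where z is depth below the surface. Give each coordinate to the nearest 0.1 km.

Each station gives a sphere (x−x_i)² + (y−y_i)² + z² = d_i² (stations at z=0).
Subtracting the Station 1 sphere from Station 2 and Station 3: z² cancels, leaving linear equations in x and y:
64.8 x − 285.2 y = 9746.07
-218.2 x + 72.4 y = 12635.16
Solving: x ≈ -74.891, y ≈ -51.189 km (keep extra digits for the depth step; rounded: -74.9, -51.2).
Then from the Station 1 sphere: z² = 171.17² − (x − 54.7)² − (y − 37.8)² with x = -74.891, y = -51.189, so z ≈ 67.722 ≈ 67.7 km.
Check against Station 4 (with the unrounded solution): distance 69.77 ≈ 69.75 km. ✓

(-74.9, -51.2, 67.7)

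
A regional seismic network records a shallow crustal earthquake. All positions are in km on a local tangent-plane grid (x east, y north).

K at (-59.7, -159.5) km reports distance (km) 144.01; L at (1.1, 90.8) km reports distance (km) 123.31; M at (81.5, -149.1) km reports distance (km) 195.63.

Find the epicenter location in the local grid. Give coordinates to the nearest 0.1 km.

x ≈ -61.4 km, y ≈ -15.5 km

Circle about each station: (x + 59.7)² + (y + 159.5)² = 144.01²; (x − 1.1)² + (y − 90.8)² = 123.31²; (x − 81.5)² + (y + 149.1)² = 195.63².
Subtracting the K equation from the L and M equations removes the quadratic terms:
121.6 x + 500.6 y = -15224.97
282.4 x + 20.8 y = -17663.50
Solving the 2×2 system: x ≈ -61.4, y ≈ -15.5 km.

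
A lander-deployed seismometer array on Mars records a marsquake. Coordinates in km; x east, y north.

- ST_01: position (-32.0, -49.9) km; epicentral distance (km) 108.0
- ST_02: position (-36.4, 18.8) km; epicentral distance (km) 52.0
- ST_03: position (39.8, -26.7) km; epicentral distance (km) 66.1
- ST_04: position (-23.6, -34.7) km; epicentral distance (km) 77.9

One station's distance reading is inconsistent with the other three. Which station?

ST_01

Solve using three stations at a time. Using ST_02, ST_03, ST_04 (subtract circle equations pairwise → linear system) gives (x, y) ≈ (13.4, 33.9).
Distances from that point to each station vs reported:
  ST_01: calculated 95.3 vs reported 108.0 → residual 12.7 km
  ST_02: calculated 52.0 vs reported 52.0 → residual 0.0 km
  ST_03: calculated 66.1 vs reported 66.1 → residual 0.0 km
  ST_04: calculated 77.9 vs reported 77.9 → residual 0.0 km
ST_02, ST_03, ST_04 are mutually consistent (residuals ≈ 0); ST_01 is off by 12.7 km.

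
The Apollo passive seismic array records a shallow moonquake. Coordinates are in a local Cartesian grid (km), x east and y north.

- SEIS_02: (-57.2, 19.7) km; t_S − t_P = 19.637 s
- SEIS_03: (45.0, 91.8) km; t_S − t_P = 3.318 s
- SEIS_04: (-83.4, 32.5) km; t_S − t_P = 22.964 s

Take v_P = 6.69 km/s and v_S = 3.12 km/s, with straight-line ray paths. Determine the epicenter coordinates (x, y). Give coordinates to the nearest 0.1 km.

Distance from S−P lag: d = Δt · v_P v_S / (v_P − v_S) = Δt · (6.69·3.12)/(6.69−3.12) ≈ 5.8467·Δt.
So d_SEIS_02 = 114.81, d_SEIS_03 = 19.40, d_SEIS_04 = 134.26 km.
Circle about each station: (x + 57.2)² + (y − 19.7)² = 114.81²; (x − 45.0)² + (y − 91.8)² = 19.40²; (x + 83.4)² + (y − 32.5)² = 134.26².
Subtracting pairs of circle equations eliminates x²+y² and gives linear equations (the radical axes):
204.4 x + 144.2 y = 19597.29
-52.4 x + 25.6 y = -492.53
Solving the 2×2 system: x ≈ 44.8, y ≈ 72.4 km.
Check against SEIS_02 (with the unrounded x, y): √((x + 57.2)²+(y − 19.7)²) = 114.81 ≈ 114.81 km. ✓

44.8 km east, 72.4 km north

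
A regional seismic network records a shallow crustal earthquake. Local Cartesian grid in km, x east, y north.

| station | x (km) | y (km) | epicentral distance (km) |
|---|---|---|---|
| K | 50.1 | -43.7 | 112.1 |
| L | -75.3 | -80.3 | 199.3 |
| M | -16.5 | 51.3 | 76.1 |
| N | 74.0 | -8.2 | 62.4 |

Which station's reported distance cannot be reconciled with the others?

N

Solve using three stations at a time. Using K, L, M (subtract circle equations pairwise → linear system) gives (x, y) ≈ (57.7, 68.1).
Distances from that point to each station vs reported:
  K: calculated 112.1 vs reported 112.1 → residual 0.0 km
  L: calculated 199.3 vs reported 199.3 → residual 0.0 km
  M: calculated 76.1 vs reported 76.1 → residual 0.0 km
  N: calculated 78.0 vs reported 62.4 → residual 15.6 km
K, L, M are mutually consistent (residuals ≈ 0); N is off by 15.6 km.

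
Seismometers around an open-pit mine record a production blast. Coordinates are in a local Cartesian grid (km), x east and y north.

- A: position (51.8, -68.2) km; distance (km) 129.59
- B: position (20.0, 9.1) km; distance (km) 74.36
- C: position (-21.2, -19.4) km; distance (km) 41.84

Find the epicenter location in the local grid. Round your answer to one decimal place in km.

Circle about each station: (x − 51.8)² + (y + 68.2)² = 129.59²; (x − 20.0)² + (y − 9.1)² = 74.36²; (x + 21.2)² + (y + 19.4)² = 41.84².
Subtracting pairs of circle equations eliminates x²+y² and gives linear equations (the radical axes):
-63.6 x + 154.6 y = 4412.49
-146.0 x + 97.6 y = 8534.30
Solving the 2×2 system: x ≈ -54.3, y ≈ 6.2 km.
Check against A (with the unrounded x, y): √((x − 51.8)²+(y + 68.2)²) = 129.59 ≈ 129.59 km. ✓

(-54.3, 6.2)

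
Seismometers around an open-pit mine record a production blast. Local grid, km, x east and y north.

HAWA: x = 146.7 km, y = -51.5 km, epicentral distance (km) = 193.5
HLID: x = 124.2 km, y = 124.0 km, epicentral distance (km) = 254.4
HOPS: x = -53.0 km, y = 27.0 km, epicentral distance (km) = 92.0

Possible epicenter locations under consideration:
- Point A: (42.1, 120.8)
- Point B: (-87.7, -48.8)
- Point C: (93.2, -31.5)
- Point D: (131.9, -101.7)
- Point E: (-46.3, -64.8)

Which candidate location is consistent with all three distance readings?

For each candidate, compare |candidate − station| to the reported distance:
Point A: residuals HAWA 8.1, HLID 172.2, HOPS 41.6 → max 172.2 km
Point B: residuals HAWA 40.9, HLID 19.0, HOPS 8.6 → max 40.9 km
Point C: residuals HAWA 136.4, HLID 95.8, HOPS 65.5 → max 136.4 km
Point D: residuals HAWA 141.2, HLID 28.6, HOPS 133.3 → max 141.2 km
Point E: residuals HAWA 0.0, HLID 0.0, HOPS 0.0 → max 0.0 km
Only Point E has all residuals ≈ 0.

Point E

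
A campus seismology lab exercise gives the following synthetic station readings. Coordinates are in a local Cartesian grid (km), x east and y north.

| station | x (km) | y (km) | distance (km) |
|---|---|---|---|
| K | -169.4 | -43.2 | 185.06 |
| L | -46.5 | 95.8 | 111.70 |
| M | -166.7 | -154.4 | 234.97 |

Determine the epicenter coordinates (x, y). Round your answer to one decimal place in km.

Circle about each station: (x + 169.4)² + (y + 43.2)² = 185.06²; (x + 46.5)² + (y − 95.8)² = 111.70²; (x + 166.7)² + (y + 154.4)² = 234.97².
Subtracting pairs of circle equations eliminates x²+y² and gives linear equations (the radical axes):
245.8 x + 278.0 y = 2547.60
5.4 x − 222.4 y = 101.95
Solving the 2×2 system: x ≈ 10.6, y ≈ -0.2 km.

x ≈ 10.6 km, y ≈ -0.2 km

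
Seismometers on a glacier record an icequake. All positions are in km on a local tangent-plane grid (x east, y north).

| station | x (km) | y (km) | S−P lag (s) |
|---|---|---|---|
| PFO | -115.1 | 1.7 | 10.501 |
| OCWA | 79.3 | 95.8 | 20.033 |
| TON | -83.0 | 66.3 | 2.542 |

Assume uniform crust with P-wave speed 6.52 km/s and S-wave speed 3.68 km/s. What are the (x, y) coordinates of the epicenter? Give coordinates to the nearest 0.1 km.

(-89.7, 86.7)

Distance from S−P lag: d = Δt · v_P v_S / (v_P − v_S) = Δt · (6.52·3.68)/(6.52−3.68) ≈ 8.4485·Δt.
So d_PFO = 88.72, d_OCWA = 169.25, d_TON = 21.48 km.
Circle about each station: (x + 115.1)² + (y − 1.7)² = 88.72²; (x − 79.3)² + (y − 95.8)² = 169.25²; (x + 83.0)² + (y − 66.3)² = 21.48².
Subtracting pairs of circle equations eliminates x²+y² and gives linear equations (the radical axes):
388.8 x + 188.2 y = -18559.09
64.2 x + 129.2 y = 5443.64
Solving the 2×2 system: x ≈ -89.7, y ≈ 86.7 km.
Check against PFO (with the unrounded x, y): √((x + 115.1)²+(y − 1.7)²) = 88.72 ≈ 88.72 km. ✓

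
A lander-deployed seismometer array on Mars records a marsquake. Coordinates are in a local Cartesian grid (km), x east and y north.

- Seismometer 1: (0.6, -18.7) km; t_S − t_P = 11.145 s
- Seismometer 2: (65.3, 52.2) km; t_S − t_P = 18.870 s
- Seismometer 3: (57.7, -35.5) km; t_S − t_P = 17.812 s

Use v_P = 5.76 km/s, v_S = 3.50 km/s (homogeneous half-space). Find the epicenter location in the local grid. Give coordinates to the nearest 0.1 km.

(-96.1, 4.4)

Distance from S−P lag: d = Δt · v_P v_S / (v_P − v_S) = Δt · (5.76·3.50)/(5.76−3.50) ≈ 8.9204·Δt.
So d_Seismometer 1 = 99.42, d_Seismometer 2 = 168.33, d_Seismometer 3 = 158.89 km.
Circle about each station: (x − 0.6)² + (y + 18.7)² = 99.42²; (x − 65.3)² + (y − 52.2)² = 168.33²; (x − 57.7)² + (y + 35.5)² = 158.89².
Subtracting the Seismometer 1 equation from the Seismometer 2 and Seismometer 3 equations removes the quadratic terms:
129.4 x + 141.8 y = -11811.77
114.2 x − 33.6 y = -11122.21
Solving the 2×2 system: x ≈ -96.1, y ≈ 4.4 km.
Check against Seismometer 1 (with the unrounded x, y): √((x − 0.6)²+(y + 18.7)²) = 99.42 ≈ 99.42 km. ✓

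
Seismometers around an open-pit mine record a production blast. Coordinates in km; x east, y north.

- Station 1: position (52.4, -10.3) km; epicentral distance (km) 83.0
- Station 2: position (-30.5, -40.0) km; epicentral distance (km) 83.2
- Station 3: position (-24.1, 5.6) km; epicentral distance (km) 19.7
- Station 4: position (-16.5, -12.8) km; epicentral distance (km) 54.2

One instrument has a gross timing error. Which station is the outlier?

Solve using three stations at a time. Using Station 1, Station 2, Station 4 (subtract circle equations pairwise → linear system) gives (x, y) ≈ (-12.6, 41.3).
Distances from that point to each station vs reported:
  Station 1: calculated 83.0 vs reported 83.0 → residual 0.0 km
  Station 2: calculated 83.2 vs reported 83.2 → residual 0.0 km
  Station 3: calculated 37.5 vs reported 19.7 → residual 17.8 km
  Station 4: calculated 54.2 vs reported 54.2 → residual 0.0 km
Station 1, Station 2, Station 4 are mutually consistent (residuals ≈ 0); Station 3 is off by 17.8 km.

Station 3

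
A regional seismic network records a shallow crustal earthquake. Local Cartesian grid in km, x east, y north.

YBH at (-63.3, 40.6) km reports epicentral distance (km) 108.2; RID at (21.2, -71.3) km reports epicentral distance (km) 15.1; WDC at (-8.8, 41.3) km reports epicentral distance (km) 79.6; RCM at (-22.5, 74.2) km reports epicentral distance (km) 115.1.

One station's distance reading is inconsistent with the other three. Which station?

Solve using three stations at a time. Using YBH, WDC, RCM (subtract circle equations pairwise → linear system) gives (x, y) ≈ (14.2, -34.9).
Distances from that point to each station vs reported:
  YBH: calculated 108.2 vs reported 108.2 → residual 0.0 km
  RID: calculated 37.1 vs reported 15.1 → residual 22.0 km
  WDC: calculated 79.6 vs reported 79.6 → residual 0.0 km
  RCM: calculated 115.1 vs reported 115.1 → residual 0.0 km
YBH, WDC, RCM are mutually consistent (residuals ≈ 0); RID is off by 22.0 km.

RID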